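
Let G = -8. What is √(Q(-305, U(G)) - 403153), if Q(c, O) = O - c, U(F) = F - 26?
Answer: I*√402882 ≈ 634.73*I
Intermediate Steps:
U(F) = -26 + F
√(Q(-305, U(G)) - 403153) = √(((-26 - 8) - 1*(-305)) - 403153) = √((-34 + 305) - 403153) = √(271 - 403153) = √(-402882) = I*√402882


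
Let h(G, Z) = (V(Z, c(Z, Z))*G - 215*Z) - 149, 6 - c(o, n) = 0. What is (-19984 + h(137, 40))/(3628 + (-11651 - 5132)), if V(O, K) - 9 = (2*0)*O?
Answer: 5500/2631 ≈ 2.0905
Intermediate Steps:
c(o, n) = 6 (c(o, n) = 6 - 1*0 = 6 + 0 = 6)
V(O, K) = 9 (V(O, K) = 9 + (2*0)*O = 9 + 0*O = 9 + 0 = 9)
h(G, Z) = -149 - 215*Z + 9*G (h(G, Z) = (9*G - 215*Z) - 149 = (-215*Z + 9*G) - 149 = -149 - 215*Z + 9*G)
(-19984 + h(137, 40))/(3628 + (-11651 - 5132)) = (-19984 + (-149 - 215*40 + 9*137))/(3628 + (-11651 - 5132)) = (-19984 + (-149 - 8600 + 1233))/(3628 - 16783) = (-19984 - 7516)/(-13155) = -27500*(-1/13155) = 5500/2631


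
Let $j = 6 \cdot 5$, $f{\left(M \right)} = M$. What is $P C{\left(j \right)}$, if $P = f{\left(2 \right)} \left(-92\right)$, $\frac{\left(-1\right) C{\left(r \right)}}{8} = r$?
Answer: $44160$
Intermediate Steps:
$j = 30$
$C{\left(r \right)} = - 8 r$
$P = -184$ ($P = 2 \left(-92\right) = -184$)
$P C{\left(j \right)} = - 184 \left(\left(-8\right) 30\right) = \left(-184\right) \left(-240\right) = 44160$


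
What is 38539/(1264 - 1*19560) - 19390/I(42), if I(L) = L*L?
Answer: -15097937/1152648 ≈ -13.098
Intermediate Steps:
I(L) = L²
38539/(1264 - 1*19560) - 19390/I(42) = 38539/(1264 - 1*19560) - 19390/(42²) = 38539/(1264 - 19560) - 19390/1764 = 38539/(-18296) - 19390*1/1764 = 38539*(-1/18296) - 1385/126 = -38539/18296 - 1385/126 = -15097937/1152648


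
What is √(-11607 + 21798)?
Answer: √10191 ≈ 100.95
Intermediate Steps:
√(-11607 + 21798) = √10191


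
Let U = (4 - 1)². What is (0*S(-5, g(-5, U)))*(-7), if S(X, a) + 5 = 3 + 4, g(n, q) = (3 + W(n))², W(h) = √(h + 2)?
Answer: 0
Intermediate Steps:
U = 9 (U = 3² = 9)
W(h) = √(2 + h)
g(n, q) = (3 + √(2 + n))²
S(X, a) = 2 (S(X, a) = -5 + (3 + 4) = -5 + 7 = 2)
(0*S(-5, g(-5, U)))*(-7) = (0*2)*(-7) = 0*(-7) = 0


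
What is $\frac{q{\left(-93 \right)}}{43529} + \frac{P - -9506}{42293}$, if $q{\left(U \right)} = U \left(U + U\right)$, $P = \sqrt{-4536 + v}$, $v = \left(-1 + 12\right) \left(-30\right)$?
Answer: $\frac{1145370988}{1840971997} + \frac{i \sqrt{4866}}{42293} \approx 0.62216 + 0.0016494 i$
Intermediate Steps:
$v = -330$ ($v = 11 \left(-30\right) = -330$)
$P = i \sqrt{4866}$ ($P = \sqrt{-4536 - 330} = \sqrt{-4866} = i \sqrt{4866} \approx 69.757 i$)
$q{\left(U \right)} = 2 U^{2}$ ($q{\left(U \right)} = U 2 U = 2 U^{2}$)
$\frac{q{\left(-93 \right)}}{43529} + \frac{P - -9506}{42293} = \frac{2 \left(-93\right)^{2}}{43529} + \frac{i \sqrt{4866} - -9506}{42293} = 2 \cdot 8649 \cdot \frac{1}{43529} + \left(i \sqrt{4866} + 9506\right) \frac{1}{42293} = 17298 \cdot \frac{1}{43529} + \left(9506 + i \sqrt{4866}\right) \frac{1}{42293} = \frac{17298}{43529} + \left(\frac{9506}{42293} + \frac{i \sqrt{4866}}{42293}\right) = \frac{1145370988}{1840971997} + \frac{i \sqrt{4866}}{42293}$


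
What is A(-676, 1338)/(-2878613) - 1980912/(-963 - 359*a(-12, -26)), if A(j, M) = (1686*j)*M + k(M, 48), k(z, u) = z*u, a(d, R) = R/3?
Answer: -7278840209088/18552660785 ≈ -392.33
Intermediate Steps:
a(d, R) = R/3 (a(d, R) = R*(⅓) = R/3)
k(z, u) = u*z
A(j, M) = 48*M + 1686*M*j (A(j, M) = (1686*j)*M + 48*M = 1686*M*j + 48*M = 48*M + 1686*M*j)
A(-676, 1338)/(-2878613) - 1980912/(-963 - 359*a(-12, -26)) = (6*1338*(8 + 281*(-676)))/(-2878613) - 1980912/(-963 - 359*(-26)/3) = (6*1338*(8 - 189956))*(-1/2878613) - 1980912/(-963 - 359*(-26/3)) = (6*1338*(-189948))*(-1/2878613) - 1980912/(-963 + 9334/3) = -1524902544*(-1/2878613) - 1980912/6445/3 = 1524902544/2878613 - 1980912*3/6445 = 1524902544/2878613 - 5942736/6445 = -7278840209088/18552660785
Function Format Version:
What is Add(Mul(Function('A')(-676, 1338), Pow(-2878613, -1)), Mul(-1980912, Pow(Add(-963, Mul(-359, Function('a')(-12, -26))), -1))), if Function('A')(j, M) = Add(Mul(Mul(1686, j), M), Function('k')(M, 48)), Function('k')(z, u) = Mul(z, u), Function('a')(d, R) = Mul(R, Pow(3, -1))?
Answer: Rational(-7278840209088, 18552660785) ≈ -392.33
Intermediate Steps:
Function('a')(d, R) = Mul(Rational(1, 3), R) (Function('a')(d, R) = Mul(R, Rational(1, 3)) = Mul(Rational(1, 3), R))
Function('k')(z, u) = Mul(u, z)
Function('A')(j, M) = Add(Mul(48, M), Mul(1686, M, j)) (Function('A')(j, M) = Add(Mul(Mul(1686, j), M), Mul(48, M)) = Add(Mul(1686, M, j), Mul(48, M)) = Add(Mul(48, M), Mul(1686, M, j)))
Add(Mul(Function('A')(-676, 1338), Pow(-2878613, -1)), Mul(-1980912, Pow(Add(-963, Mul(-359, Function('a')(-12, -26))), -1))) = Add(Mul(Mul(6, 1338, Add(8, Mul(281, -676))), Pow(-2878613, -1)), Mul(-1980912, Pow(Add(-963, Mul(-359, Mul(Rational(1, 3), -26))), -1))) = Add(Mul(Mul(6, 1338, Add(8, -189956)), Rational(-1, 2878613)), Mul(-1980912, Pow(Add(-963, Mul(-359, Rational(-26, 3))), -1))) = Add(Mul(Mul(6, 1338, -189948), Rational(-1, 2878613)), Mul(-1980912, Pow(Add(-963, Rational(9334, 3)), -1))) = Add(Mul(-1524902544, Rational(-1, 2878613)), Mul(-1980912, Pow(Rational(6445, 3), -1))) = Add(Rational(1524902544, 2878613), Mul(-1980912, Rational(3, 6445))) = Add(Rational(1524902544, 2878613), Rational(-5942736, 6445)) = Rational(-7278840209088, 18552660785)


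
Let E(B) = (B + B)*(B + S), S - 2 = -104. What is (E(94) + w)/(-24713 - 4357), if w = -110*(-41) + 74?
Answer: -308/2907 ≈ -0.10595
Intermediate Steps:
S = -102 (S = 2 - 104 = -102)
E(B) = 2*B*(-102 + B) (E(B) = (B + B)*(B - 102) = (2*B)*(-102 + B) = 2*B*(-102 + B))
w = 4584 (w = 4510 + 74 = 4584)
(E(94) + w)/(-24713 - 4357) = (2*94*(-102 + 94) + 4584)/(-24713 - 4357) = (2*94*(-8) + 4584)/(-29070) = (-1504 + 4584)*(-1/29070) = 3080*(-1/29070) = -308/2907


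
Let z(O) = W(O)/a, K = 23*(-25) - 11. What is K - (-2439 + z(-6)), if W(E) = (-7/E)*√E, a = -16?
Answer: 1853 + 7*I*√6/96 ≈ 1853.0 + 0.17861*I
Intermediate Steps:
W(E) = -7/√E
K = -586 (K = -575 - 11 = -586)
z(O) = 7/(16*√O) (z(O) = -7/√O/(-16) = -7/√O*(-1/16) = 7/(16*√O))
K - (-2439 + z(-6)) = -586 - (-2439 + 7/(16*√(-6))) = -586 - (-2439 + 7*(-I*√6/6)/16) = -586 - (-2439 - 7*I*√6/96) = -586 + (2439 + 7*I*√6/96) = 1853 + 7*I*√6/96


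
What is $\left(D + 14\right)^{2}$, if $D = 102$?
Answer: $13456$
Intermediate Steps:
$\left(D + 14\right)^{2} = \left(102 + 14\right)^{2} = 116^{2} = 13456$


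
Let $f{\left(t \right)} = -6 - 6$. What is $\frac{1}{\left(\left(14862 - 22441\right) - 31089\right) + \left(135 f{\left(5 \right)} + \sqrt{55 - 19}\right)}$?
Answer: $- \frac{1}{40282} \approx -2.4825 \cdot 10^{-5}$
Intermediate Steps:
$f{\left(t \right)} = -12$ ($f{\left(t \right)} = -6 - 6 = -12$)
$\frac{1}{\left(\left(14862 - 22441\right) - 31089\right) + \left(135 f{\left(5 \right)} + \sqrt{55 - 19}\right)} = \frac{1}{\left(\left(14862 - 22441\right) - 31089\right) + \left(135 \left(-12\right) + \sqrt{55 - 19}\right)} = \frac{1}{\left(-7579 - 31089\right) - \left(1620 - \sqrt{36}\right)} = \frac{1}{-38668 + \left(-1620 + 6\right)} = \frac{1}{-38668 - 1614} = \frac{1}{-40282} = - \frac{1}{40282}$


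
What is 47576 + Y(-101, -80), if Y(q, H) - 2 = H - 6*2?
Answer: 47486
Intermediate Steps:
Y(q, H) = -10 + H (Y(q, H) = 2 + (H - 6*2) = 2 + (H - 12) = 2 + (-12 + H) = -10 + H)
47576 + Y(-101, -80) = 47576 + (-10 - 80) = 47576 - 90 = 47486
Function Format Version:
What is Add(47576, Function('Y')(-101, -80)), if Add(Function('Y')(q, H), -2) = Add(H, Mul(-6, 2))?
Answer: 47486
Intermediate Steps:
Function('Y')(q, H) = Add(-10, H) (Function('Y')(q, H) = Add(2, Add(H, Mul(-6, 2))) = Add(2, Add(H, -12)) = Add(2, Add(-12, H)) = Add(-10, H))
Add(47576, Function('Y')(-101, -80)) = Add(47576, Add(-10, -80)) = Add(47576, -90) = 47486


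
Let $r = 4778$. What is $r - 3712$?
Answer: $1066$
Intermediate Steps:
$r - 3712 = 4778 - 3712 = 1066$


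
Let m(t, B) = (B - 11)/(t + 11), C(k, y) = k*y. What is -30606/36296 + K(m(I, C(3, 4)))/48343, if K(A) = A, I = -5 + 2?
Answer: -1479581321/1754657528 ≈ -0.84323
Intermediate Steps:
I = -3
m(t, B) = (-11 + B)/(11 + t)
-30606/36296 + K(m(I, C(3, 4)))/48343 = -30606/36296 + ((-11 + 3*4)/(11 - 3))/48343 = -30606*1/36296 + ((-11 + 12)/8)*(1/48343) = -15303/18148 + ((1/8)*1)*(1/48343) = -15303/18148 + (1/8)*(1/48343) = -15303/18148 + 1/386744 = -1479581321/1754657528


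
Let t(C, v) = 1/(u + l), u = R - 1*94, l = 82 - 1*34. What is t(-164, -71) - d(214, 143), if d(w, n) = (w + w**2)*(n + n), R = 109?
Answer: -829008179/63 ≈ -1.3159e+7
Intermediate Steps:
l = 48 (l = 82 - 34 = 48)
u = 15 (u = 109 - 1*94 = 109 - 94 = 15)
d(w, n) = 2*n*(w + w**2) (d(w, n) = (w + w**2)*(2*n) = 2*n*(w + w**2))
t(C, v) = 1/63 (t(C, v) = 1/(15 + 48) = 1/63)
t(-164, -71) - d(214, 143) = 1/63 - 2*143*214*(1 + 214) = 1/63 - 2*143*214*215 = 1/63 - 1*13158860 = 1/63 - 13158860 = -829008179/63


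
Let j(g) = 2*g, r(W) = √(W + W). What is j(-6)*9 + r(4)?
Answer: -108 + 2*√2 ≈ -105.17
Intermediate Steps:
r(W) = √2*√W (r(W) = √(2*W) = √2*√W)
j(-6)*9 + r(4) = (2*(-6))*9 + √2*√4 = -12*9 + √2*2 = -108 + 2*√2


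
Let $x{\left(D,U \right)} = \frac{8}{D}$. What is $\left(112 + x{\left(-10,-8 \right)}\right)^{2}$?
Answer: $\frac{309136}{25} \approx 12365.0$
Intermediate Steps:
$\left(112 + x{\left(-10,-8 \right)}\right)^{2} = \left(112 + \frac{8}{-10}\right)^{2} = \left(112 + 8 \left(- \frac{1}{10}\right)\right)^{2} = \left(112 - \frac{4}{5}\right)^{2} = \left(\frac{556}{5}\right)^{2} = \frac{309136}{25}$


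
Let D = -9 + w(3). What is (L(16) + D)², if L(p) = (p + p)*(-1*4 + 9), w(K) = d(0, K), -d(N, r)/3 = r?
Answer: 20164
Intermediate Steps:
d(N, r) = -3*r
w(K) = -3*K
L(p) = 10*p (L(p) = (2*p)*(-4 + 9) = (2*p)*5 = 10*p)
D = -18 (D = -9 - 3*3 = -9 - 9 = -18)
(L(16) + D)² = (10*16 - 18)² = (160 - 18)² = 142² = 20164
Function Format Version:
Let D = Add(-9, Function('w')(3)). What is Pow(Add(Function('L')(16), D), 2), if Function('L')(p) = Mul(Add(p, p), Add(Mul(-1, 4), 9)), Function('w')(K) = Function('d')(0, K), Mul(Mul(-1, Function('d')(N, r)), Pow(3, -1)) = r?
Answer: 20164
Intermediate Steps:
Function('d')(N, r) = Mul(-3, r)
Function('w')(K) = Mul(-3, K)
Function('L')(p) = Mul(10, p) (Function('L')(p) = Mul(Mul(2, p), Add(-4, 9)) = Mul(Mul(2, p), 5) = Mul(10, p))
D = -18 (D = Add(-9, Mul(-3, 3)) = Add(-9, -9) = -18)
Pow(Add(Function('L')(16), D), 2) = Pow(Add(Mul(10, 16), -18), 2) = Pow(Add(160, -18), 2) = Pow(142, 2) = 20164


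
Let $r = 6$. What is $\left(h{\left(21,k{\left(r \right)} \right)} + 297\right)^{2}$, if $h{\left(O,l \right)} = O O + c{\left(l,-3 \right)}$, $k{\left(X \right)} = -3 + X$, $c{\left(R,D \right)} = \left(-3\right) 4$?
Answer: $527076$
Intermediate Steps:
$c{\left(R,D \right)} = -12$
$h{\left(O,l \right)} = -12 + O^{2}$ ($h{\left(O,l \right)} = O O - 12 = O^{2} - 12 = -12 + O^{2}$)
$\left(h{\left(21,k{\left(r \right)} \right)} + 297\right)^{2} = \left(\left(-12 + 21^{2}\right) + 297\right)^{2} = \left(\left(-12 + 441\right) + 297\right)^{2} = \left(429 + 297\right)^{2} = 726^{2} = 527076$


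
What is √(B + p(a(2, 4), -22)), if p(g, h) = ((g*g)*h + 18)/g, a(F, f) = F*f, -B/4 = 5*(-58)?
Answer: √3945/2 ≈ 31.405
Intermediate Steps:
B = 1160 (B = -20*(-58) = -4*(-290) = 1160)
p(g, h) = (18 + h*g²)/g (p(g, h) = (g²*h + 18)/g = (h*g² + 18)/g = (18 + h*g²)/g)
√(B + p(a(2, 4), -22)) = √(1160 + (18/((2*4)) + (2*4)*(-22))) = √(1160 + (18/8 + 8*(-22))) = √(1160 + (18*(⅛) - 176)) = √(1160 + (9/4 - 176)) = √(1160 - 695/4) = √(3945/4) = √3945/2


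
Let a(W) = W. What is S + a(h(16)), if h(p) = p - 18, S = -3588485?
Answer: -3588487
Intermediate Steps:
h(p) = -18 + p
S + a(h(16)) = -3588485 + (-18 + 16) = -3588485 - 2 = -3588487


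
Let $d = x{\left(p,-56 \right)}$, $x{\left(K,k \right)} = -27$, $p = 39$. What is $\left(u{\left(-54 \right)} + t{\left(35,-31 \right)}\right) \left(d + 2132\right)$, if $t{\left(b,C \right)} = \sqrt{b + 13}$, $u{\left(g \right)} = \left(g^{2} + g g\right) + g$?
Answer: $12162690 + 8420 \sqrt{3} \approx 1.2177 \cdot 10^{7}$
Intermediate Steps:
$d = -27$
$u{\left(g \right)} = g + 2 g^{2}$ ($u{\left(g \right)} = \left(g^{2} + g^{2}\right) + g = 2 g^{2} + g = g + 2 g^{2}$)
$t{\left(b,C \right)} = \sqrt{13 + b}$
$\left(u{\left(-54 \right)} + t{\left(35,-31 \right)}\right) \left(d + 2132\right) = \left(- 54 \left(1 + 2 \left(-54\right)\right) + \sqrt{13 + 35}\right) \left(-27 + 2132\right) = \left(- 54 \left(1 - 108\right) + \sqrt{48}\right) 2105 = \left(\left(-54\right) \left(-107\right) + 4 \sqrt{3}\right) 2105 = \left(5778 + 4 \sqrt{3}\right) 2105 = 12162690 + 8420 \sqrt{3}$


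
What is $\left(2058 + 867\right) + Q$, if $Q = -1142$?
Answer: $1783$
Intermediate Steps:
$\left(2058 + 867\right) + Q = \left(2058 + 867\right) - 1142 = 2925 - 1142 = 1783$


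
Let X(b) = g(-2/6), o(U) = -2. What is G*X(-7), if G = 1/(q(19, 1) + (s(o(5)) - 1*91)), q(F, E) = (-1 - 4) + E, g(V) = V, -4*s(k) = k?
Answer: 2/567 ≈ 0.0035273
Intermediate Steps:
s(k) = -k/4
X(b) = -⅓ (X(b) = -2/6 = -2*⅙ = -⅓)
q(F, E) = -5 + E
G = -2/189 (G = 1/((-5 + 1) + (-¼*(-2) - 1*91)) = 1/(-4 + (½ - 91)) = 1/(-4 - 181/2) = 1/(-189/2) = -2/189 ≈ -0.010582)
G*X(-7) = -2/189*(-⅓) = 2/567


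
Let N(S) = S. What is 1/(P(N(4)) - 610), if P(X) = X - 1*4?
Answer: -1/610 ≈ -0.0016393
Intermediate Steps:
P(X) = -4 + X (P(X) = X - 4 = -4 + X)
1/(P(N(4)) - 610) = 1/((-4 + 4) - 610) = 1/(0 - 610) = 1/(-610) = -1/610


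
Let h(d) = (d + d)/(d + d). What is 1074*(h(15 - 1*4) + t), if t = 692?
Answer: 744282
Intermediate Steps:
h(d) = 1 (h(d) = (2*d)/((2*d)) = (2*d)*(1/(2*d)) = 1)
1074*(h(15 - 1*4) + t) = 1074*(1 + 692) = 1074*693 = 744282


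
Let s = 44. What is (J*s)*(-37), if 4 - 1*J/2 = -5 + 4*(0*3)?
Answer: -29304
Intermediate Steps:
J = 18 (J = 8 - 2*(-5 + 4*(0*3)) = 8 - 2*(-5 + 4*0) = 8 - 2*(-5 + 0) = 8 - 2*(-5) = 8 + 10 = 18)
(J*s)*(-37) = (18*44)*(-37) = 792*(-37) = -29304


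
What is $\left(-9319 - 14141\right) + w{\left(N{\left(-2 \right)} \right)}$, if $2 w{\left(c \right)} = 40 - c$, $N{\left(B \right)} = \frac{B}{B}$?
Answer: $- \frac{46881}{2} \approx -23441.0$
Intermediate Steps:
$N{\left(B \right)} = 1$
$w{\left(c \right)} = 20 - \frac{c}{2}$ ($w{\left(c \right)} = \frac{40 - c}{2} = 20 - \frac{c}{2}$)
$\left(-9319 - 14141\right) + w{\left(N{\left(-2 \right)} \right)} = \left(-9319 - 14141\right) + \left(20 - \frac{1}{2}\right) = -23460 + \left(20 - \frac{1}{2}\right) = -23460 + \frac{39}{2} = - \frac{46881}{2}$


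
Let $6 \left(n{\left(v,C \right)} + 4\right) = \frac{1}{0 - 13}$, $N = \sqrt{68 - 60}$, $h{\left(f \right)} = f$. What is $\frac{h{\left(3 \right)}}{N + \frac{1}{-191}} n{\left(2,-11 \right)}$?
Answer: $- \frac{59783}{7588022} - \frac{11418553 \sqrt{2}}{3794011} \approx -4.2641$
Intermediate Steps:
$N = 2 \sqrt{2}$ ($N = \sqrt{68 - 60} = \sqrt{8} = 2 \sqrt{2} \approx 2.8284$)
$n{\left(v,C \right)} = - \frac{313}{78}$ ($n{\left(v,C \right)} = -4 + \frac{1}{6 \left(0 - 13\right)} = -4 + \frac{1}{6 \left(-13\right)} = -4 + \frac{1}{6} \left(- \frac{1}{13}\right) = -4 - \frac{1}{78} = - \frac{313}{78}$)
$\frac{h{\left(3 \right)}}{N + \frac{1}{-191}} n{\left(2,-11 \right)} = \frac{1}{2 \sqrt{2} + \frac{1}{-191}} \cdot 3 \left(- \frac{313}{78}\right) = \frac{1}{2 \sqrt{2} - \frac{1}{191}} \cdot 3 \left(- \frac{313}{78}\right) = \frac{1}{- \frac{1}{191} + 2 \sqrt{2}} \cdot 3 \left(- \frac{313}{78}\right) = \frac{3}{- \frac{1}{191} + 2 \sqrt{2}} \left(- \frac{313}{78}\right) = - \frac{313}{26 \left(- \frac{1}{191} + 2 \sqrt{2}\right)}$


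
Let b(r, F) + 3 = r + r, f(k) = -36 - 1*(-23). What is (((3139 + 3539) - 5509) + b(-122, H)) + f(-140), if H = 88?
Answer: 909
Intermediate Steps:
f(k) = -13 (f(k) = -36 + 23 = -13)
b(r, F) = -3 + 2*r (b(r, F) = -3 + (r + r) = -3 + 2*r)
(((3139 + 3539) - 5509) + b(-122, H)) + f(-140) = (((3139 + 3539) - 5509) + (-3 + 2*(-122))) - 13 = ((6678 - 5509) + (-3 - 244)) - 13 = (1169 - 247) - 13 = 922 - 13 = 909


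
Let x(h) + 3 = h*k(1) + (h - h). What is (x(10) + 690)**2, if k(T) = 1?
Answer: 485809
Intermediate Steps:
x(h) = -3 + h (x(h) = -3 + (h*1 + (h - h)) = -3 + (h + 0) = -3 + h)
(x(10) + 690)**2 = ((-3 + 10) + 690)**2 = (7 + 690)**2 = 697**2 = 485809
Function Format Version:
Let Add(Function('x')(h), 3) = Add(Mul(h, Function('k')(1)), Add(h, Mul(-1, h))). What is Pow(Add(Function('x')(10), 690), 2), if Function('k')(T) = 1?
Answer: 485809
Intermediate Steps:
Function('x')(h) = Add(-3, h) (Function('x')(h) = Add(-3, Add(Mul(h, 1), Add(h, Mul(-1, h)))) = Add(-3, Add(h, 0)) = Add(-3, h))
Pow(Add(Function('x')(10), 690), 2) = Pow(Add(Add(-3, 10), 690), 2) = Pow(Add(7, 690), 2) = Pow(697, 2) = 485809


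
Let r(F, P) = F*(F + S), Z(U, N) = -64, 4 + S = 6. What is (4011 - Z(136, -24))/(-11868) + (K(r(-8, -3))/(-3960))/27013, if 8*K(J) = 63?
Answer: -13838376967/40302778560 ≈ -0.34336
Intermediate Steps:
S = 2 (S = -4 + 6 = 2)
r(F, P) = F*(2 + F) (r(F, P) = F*(F + 2) = F*(2 + F))
K(J) = 63/8 (K(J) = (⅛)*63 = 63/8)
(4011 - Z(136, -24))/(-11868) + (K(r(-8, -3))/(-3960))/27013 = (4011 - 1*(-64))/(-11868) + ((63/8)/(-3960))/27013 = (4011 + 64)*(-1/11868) + ((63/8)*(-1/3960))*(1/27013) = 4075*(-1/11868) - 7/3520*1/27013 = -4075/11868 - 1/13583680 = -13838376967/40302778560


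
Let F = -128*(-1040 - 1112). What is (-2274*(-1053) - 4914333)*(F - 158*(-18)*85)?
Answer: -1303236169956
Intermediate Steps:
F = 275456 (F = -128*(-2152) = 275456)
(-2274*(-1053) - 4914333)*(F - 158*(-18)*85) = (-2274*(-1053) - 4914333)*(275456 - 158*(-18)*85) = (2394522 - 4914333)*(275456 + 2844*85) = -2519811*(275456 + 241740) = -2519811*517196 = -1303236169956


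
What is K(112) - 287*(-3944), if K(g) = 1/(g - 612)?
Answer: 565963999/500 ≈ 1.1319e+6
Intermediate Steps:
K(g) = 1/(-612 + g)
K(112) - 287*(-3944) = 1/(-612 + 112) - 287*(-3944) = 1/(-500) - 1*(-1131928) = -1/500 + 1131928 = 565963999/500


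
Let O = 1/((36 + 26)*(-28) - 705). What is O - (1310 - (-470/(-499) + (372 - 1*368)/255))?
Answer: -406595310109/310605045 ≈ -1309.0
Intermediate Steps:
O = -1/2441 (O = 1/(62*(-28) - 705) = 1/(-1736 - 705) = 1/(-2441) = -1/2441 ≈ -0.00040967)
O - (1310 - (-470/(-499) + (372 - 1*368)/255)) = -1/2441 - (1310 - (-470/(-499) + (372 - 1*368)/255)) = -1/2441 - (1310 - (-470*(-1/499) + (372 - 368)*(1/255))) = -1/2441 - (1310 - (470/499 + 4*(1/255))) = -1/2441 - (1310 - (470/499 + 4/255)) = -1/2441 - (1310 - 1*121846/127245) = -1/2441 - (1310 - 121846/127245) = -1/2441 - 1*166569104/127245 = -1/2441 - 166569104/127245 = -406595310109/310605045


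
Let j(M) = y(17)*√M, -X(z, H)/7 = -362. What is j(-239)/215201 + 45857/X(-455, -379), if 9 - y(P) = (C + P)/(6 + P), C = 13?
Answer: 6551/362 + 177*I*√239/4949623 ≈ 18.097 + 0.00055284*I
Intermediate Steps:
X(z, H) = 2534 (X(z, H) = -7*(-362) = 2534)
y(P) = 9 - (13 + P)/(6 + P)
j(M) = 177*√M/23 (j(M) = ((41 + 8*17)/(6 + 17))*√M = ((41 + 136)/23)*√M = ((1/23)*177)*√M = 177*√M/23)
j(-239)/215201 + 45857/X(-455, -379) = (177*√(-239)/23)/215201 + 45857/2534 = (177*(I*√239)/23)*(1/215201) + 45857*(1/2534) = (177*I*√239/23)*(1/215201) + 6551/362 = 177*I*√239/4949623 + 6551/362 = 6551/362 + 177*I*√239/4949623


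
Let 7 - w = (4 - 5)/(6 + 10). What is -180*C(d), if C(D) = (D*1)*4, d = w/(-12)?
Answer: 1695/4 ≈ 423.75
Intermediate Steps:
w = 113/16 (w = 7 - (4 - 5)/(6 + 10) = 7 - (-1)/16 = 7 - 1*(-1/16) = 7 + 1/16 = 113/16 ≈ 7.0625)
d = -113/192 (d = (113/16)/(-12) = (113/16)*(-1/12) = -113/192 ≈ -0.58854)
C(D) = 4*D (C(D) = D*4 = 4*D)
-180*C(d) = -720*(-113)/192 = -180*(-113/48) = 1695/4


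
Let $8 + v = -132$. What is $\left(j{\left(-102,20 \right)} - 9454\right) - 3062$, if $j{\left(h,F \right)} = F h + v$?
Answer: $-14696$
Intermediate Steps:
$v = -140$ ($v = -8 - 132 = -140$)
$j{\left(h,F \right)} = -140 + F h$ ($j{\left(h,F \right)} = F h - 140 = -140 + F h$)
$\left(j{\left(-102,20 \right)} - 9454\right) - 3062 = \left(\left(-140 + 20 \left(-102\right)\right) - 9454\right) - 3062 = \left(\left(-140 - 2040\right) - 9454\right) - 3062 = \left(-2180 - 9454\right) - 3062 = -11634 - 3062 = -14696$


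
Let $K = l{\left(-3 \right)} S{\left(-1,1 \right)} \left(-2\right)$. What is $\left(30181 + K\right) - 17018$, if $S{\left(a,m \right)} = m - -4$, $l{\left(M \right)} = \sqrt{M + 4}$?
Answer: $13153$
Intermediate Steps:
$l{\left(M \right)} = \sqrt{4 + M}$
$S{\left(a,m \right)} = 4 + m$ ($S{\left(a,m \right)} = m + 4 = 4 + m$)
$K = -10$ ($K = \sqrt{4 - 3} \left(4 + 1\right) \left(-2\right) = \sqrt{1} \cdot 5 \left(-2\right) = 1 \cdot 5 \left(-2\right) = 5 \left(-2\right) = -10$)
$\left(30181 + K\right) - 17018 = \left(30181 - 10\right) - 17018 = 30171 - 17018 = 13153$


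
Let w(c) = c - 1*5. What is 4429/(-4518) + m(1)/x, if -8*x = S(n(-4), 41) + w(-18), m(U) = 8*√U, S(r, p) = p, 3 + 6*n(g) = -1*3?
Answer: -2277/502 ≈ -4.5359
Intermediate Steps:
n(g) = -1 (n(g) = -½ + (-1*3)/6 = -½ + (⅙)*(-3) = -½ - ½ = -1)
w(c) = -5 + c (w(c) = c - 5 = -5 + c)
x = -9/4 (x = -(41 + (-5 - 18))/8 = -(41 - 23)/8 = -⅛*18 = -9/4 ≈ -2.2500)
4429/(-4518) + m(1)/x = 4429/(-4518) + (8*√1)/(-9/4) = 4429*(-1/4518) + (8*1)*(-4/9) = -4429/4518 + 8*(-4/9) = -4429/4518 - 32/9 = -2277/502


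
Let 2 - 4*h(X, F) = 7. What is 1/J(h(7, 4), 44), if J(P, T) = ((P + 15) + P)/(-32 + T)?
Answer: 24/25 ≈ 0.96000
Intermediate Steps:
h(X, F) = -5/4 (h(X, F) = 1/2 - 1/4*7 = 1/2 - 7/4 = -5/4)
J(P, T) = (15 + 2*P)/(-32 + T) (J(P, T) = ((15 + P) + P)/(-32 + T) = (15 + 2*P)/(-32 + T))
1/J(h(7, 4), 44) = 1/((15 + 2*(-5/4))/(-32 + 44)) = 1/((15 - 5/2)/12) = 1/((1/12)*(25/2)) = 1/(25/24) = 24/25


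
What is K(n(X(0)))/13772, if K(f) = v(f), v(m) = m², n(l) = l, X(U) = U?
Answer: 0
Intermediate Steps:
K(f) = f²
K(n(X(0)))/13772 = 0²/13772 = 0*(1/13772) = 0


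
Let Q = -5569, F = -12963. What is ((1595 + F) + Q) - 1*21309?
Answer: -38246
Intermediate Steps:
((1595 + F) + Q) - 1*21309 = ((1595 - 12963) - 5569) - 1*21309 = (-11368 - 5569) - 21309 = -16937 - 21309 = -38246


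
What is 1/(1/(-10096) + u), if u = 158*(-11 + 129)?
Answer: 10096/188229823 ≈ 5.3637e-5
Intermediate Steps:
u = 18644 (u = 158*118 = 18644)
1/(1/(-10096) + u) = 1/(1/(-10096) + 18644) = 1/(-1/10096 + 18644) = 1/(188229823/10096) = 10096/188229823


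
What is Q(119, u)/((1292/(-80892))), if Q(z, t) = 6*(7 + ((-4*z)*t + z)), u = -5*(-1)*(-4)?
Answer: -1170426348/323 ≈ -3.6236e+6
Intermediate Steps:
u = -20 (u = 5*(-4) = -20)
Q(z, t) = 42 + 6*z - 24*t*z (Q(z, t) = 6*(7 + (-4*t*z + z)) = 6*(7 + (z - 4*t*z)) = 6*(7 + z - 4*t*z) = 42 + 6*z - 24*t*z)
Q(119, u)/((1292/(-80892))) = (42 + 6*119 - 24*(-20)*119)/((1292/(-80892))) = (42 + 714 + 57120)/((1292*(-1/80892))) = 57876/(-323/20223) = 57876*(-20223/323) = -1170426348/323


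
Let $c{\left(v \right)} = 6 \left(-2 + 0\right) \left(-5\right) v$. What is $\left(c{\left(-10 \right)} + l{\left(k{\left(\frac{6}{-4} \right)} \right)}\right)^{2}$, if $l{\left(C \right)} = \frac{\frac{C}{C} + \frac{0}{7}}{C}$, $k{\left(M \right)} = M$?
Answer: $\frac{3247204}{9} \approx 3.608 \cdot 10^{5}$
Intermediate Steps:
$c{\left(v \right)} = 60 v$ ($c{\left(v \right)} = 6 \left(-2\right) \left(-5\right) v = \left(-12\right) \left(-5\right) v = 60 v$)
$l{\left(C \right)} = \frac{1}{C}$ ($l{\left(C \right)} = \frac{1 + 0 \cdot \frac{1}{7}}{C} = \frac{1 + 0}{C} = 1 \frac{1}{C} = \frac{1}{C}$)
$\left(c{\left(-10 \right)} + l{\left(k{\left(\frac{6}{-4} \right)} \right)}\right)^{2} = \left(60 \left(-10\right) + \frac{1}{6 \frac{1}{-4}}\right)^{2} = \left(-600 + \frac{1}{6 \left(- \frac{1}{4}\right)}\right)^{2} = \left(-600 + \frac{1}{- \frac{3}{2}}\right)^{2} = \left(-600 - \frac{2}{3}\right)^{2} = \left(- \frac{1802}{3}\right)^{2} = \frac{3247204}{9}$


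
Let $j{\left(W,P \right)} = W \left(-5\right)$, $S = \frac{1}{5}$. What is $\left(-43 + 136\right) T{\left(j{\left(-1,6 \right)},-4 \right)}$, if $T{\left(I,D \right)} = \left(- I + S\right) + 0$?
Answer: $- \frac{2232}{5} \approx -446.4$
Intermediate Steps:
$S = \frac{1}{5} \approx 0.2$
$j{\left(W,P \right)} = - 5 W$
$T{\left(I,D \right)} = \frac{1}{5} - I$ ($T{\left(I,D \right)} = \left(- I + \frac{1}{5}\right) + 0 = \left(\frac{1}{5} - I\right) + 0 = \frac{1}{5} - I$)
$\left(-43 + 136\right) T{\left(j{\left(-1,6 \right)},-4 \right)} = \left(-43 + 136\right) \left(\frac{1}{5} - \left(-5\right) \left(-1\right)\right) = 93 \left(\frac{1}{5} - 5\right) = 93 \left(- \frac{24}{5}\right) = - \frac{2232}{5}$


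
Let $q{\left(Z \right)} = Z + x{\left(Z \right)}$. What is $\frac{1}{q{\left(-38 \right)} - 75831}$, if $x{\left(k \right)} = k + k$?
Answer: $- \frac{1}{75945} \approx -1.3167 \cdot 10^{-5}$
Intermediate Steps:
$x{\left(k \right)} = 2 k$
$q{\left(Z \right)} = 3 Z$ ($q{\left(Z \right)} = Z + 2 Z = 3 Z$)
$\frac{1}{q{\left(-38 \right)} - 75831} = \frac{1}{3 \left(-38\right) - 75831} = \frac{1}{-114 - 75831} = \frac{1}{-75945} = - \frac{1}{75945}$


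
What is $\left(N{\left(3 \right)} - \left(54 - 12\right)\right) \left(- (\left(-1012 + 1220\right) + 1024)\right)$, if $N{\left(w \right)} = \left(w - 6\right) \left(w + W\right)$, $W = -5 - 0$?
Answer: $44352$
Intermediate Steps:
$W = -5$ ($W = -5 + 0 = -5$)
$N{\left(w \right)} = \left(-6 + w\right) \left(-5 + w\right)$ ($N{\left(w \right)} = \left(w - 6\right) \left(w - 5\right) = \left(-6 + w\right) \left(-5 + w\right)$)
$\left(N{\left(3 \right)} - \left(54 - 12\right)\right) \left(- (\left(-1012 + 1220\right) + 1024)\right) = \left(\left(30 + 3^{2} - 33\right) - \left(54 - 12\right)\right) \left(- (\left(-1012 + 1220\right) + 1024)\right) = \left(\left(30 + 9 - 33\right) - 42\right) \left(- (208 + 1024)\right) = \left(6 - 42\right) \left(\left(-1\right) 1232\right) = \left(-36\right) \left(-1232\right) = 44352$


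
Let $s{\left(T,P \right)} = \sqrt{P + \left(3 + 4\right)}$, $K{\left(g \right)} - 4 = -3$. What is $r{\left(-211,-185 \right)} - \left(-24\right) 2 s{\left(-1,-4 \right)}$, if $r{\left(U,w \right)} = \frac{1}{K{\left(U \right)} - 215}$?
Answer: $- \frac{1}{214} + 48 \sqrt{3} \approx 83.134$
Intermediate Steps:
$K{\left(g \right)} = 1$ ($K{\left(g \right)} = 4 - 3 = 1$)
$s{\left(T,P \right)} = \sqrt{7 + P}$ ($s{\left(T,P \right)} = \sqrt{P + 7} = \sqrt{7 + P}$)
$r{\left(U,w \right)} = - \frac{1}{214}$ ($r{\left(U,w \right)} = \frac{1}{1 - 215} = \frac{1}{-214} = - \frac{1}{214}$)
$r{\left(-211,-185 \right)} - \left(-24\right) 2 s{\left(-1,-4 \right)} = - \frac{1}{214} - \left(-24\right) 2 \sqrt{7 - 4} = - \frac{1}{214} - - 48 \sqrt{3} = - \frac{1}{214} + 48 \sqrt{3}$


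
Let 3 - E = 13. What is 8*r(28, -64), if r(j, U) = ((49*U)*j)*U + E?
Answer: 44957616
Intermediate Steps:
E = -10 (E = 3 - 1*13 = 3 - 13 = -10)
r(j, U) = -10 + 49*j*U**2 (r(j, U) = ((49*U)*j)*U - 10 = (49*U*j)*U - 10 = 49*j*U**2 - 10 = -10 + 49*j*U**2)
8*r(28, -64) = 8*(-10 + 49*28*(-64)**2) = 8*(-10 + 49*28*4096) = 8*(-10 + 5619712) = 8*5619702 = 44957616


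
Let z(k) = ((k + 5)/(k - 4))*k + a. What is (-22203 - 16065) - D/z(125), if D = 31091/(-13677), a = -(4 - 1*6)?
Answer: -8631767800501/225561084 ≈ -38268.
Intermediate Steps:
a = 2 (a = -(4 - 6) = -1*(-2) = 2)
D = -31091/13677 (D = 31091*(-1/13677) = -31091/13677 ≈ -2.2732)
z(k) = 2 + k*(5 + k)/(-4 + k) (z(k) = ((k + 5)/(k - 4))*k + 2 = ((5 + k)/(-4 + k))*k + 2 = k*(5 + k)/(-4 + k) + 2 = 2 + k*(5 + k)/(-4 + k))
(-22203 - 16065) - D/z(125) = (-22203 - 16065) - (-31091)/(13677*((-8 + 125² + 7*125)/(-4 + 125))) = -38268 - (-31091)/(13677*((-8 + 15625 + 875)/121)) = -38268 - (-31091)/(13677*((1/121)*16492)) = -38268 - (-31091)/(13677*16492/121) = -38268 - (-31091)*121/(13677*16492) = -38268 - 1*(-3762011/225561084) = -38268 + 3762011/225561084 = -8631767800501/225561084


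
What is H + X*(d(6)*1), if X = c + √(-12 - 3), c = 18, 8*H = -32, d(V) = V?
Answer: 104 + 6*I*√15 ≈ 104.0 + 23.238*I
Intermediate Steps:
H = -4 (H = (⅛)*(-32) = -4)
X = 18 + I*√15 (X = 18 + √(-12 - 3) = 18 + √(-15) = 18 + I*√15 ≈ 18.0 + 3.873*I)
H + X*(d(6)*1) = -4 + (18 + I*√15)*(6*1) = -4 + (18 + I*√15)*6 = -4 + (108 + 6*I*√15) = 104 + 6*I*√15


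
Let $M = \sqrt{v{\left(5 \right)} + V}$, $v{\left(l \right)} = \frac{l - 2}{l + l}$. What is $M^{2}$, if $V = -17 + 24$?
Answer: $\frac{73}{10} \approx 7.3$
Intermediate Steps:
$v{\left(l \right)} = \frac{-2 + l}{2 l}$
$V = 7$
$M = \frac{\sqrt{730}}{10}$ ($M = \sqrt{\frac{-2 + 5}{2 \cdot 5} + 7} = \sqrt{\frac{1}{2} \cdot \frac{1}{5} \cdot 3 + 7} = \sqrt{\frac{3}{10} + 7} = \sqrt{\frac{73}{10}} = \frac{\sqrt{730}}{10} \approx 2.7019$)
$M^{2} = \left(\frac{\sqrt{730}}{10}\right)^{2} = \frac{73}{10}$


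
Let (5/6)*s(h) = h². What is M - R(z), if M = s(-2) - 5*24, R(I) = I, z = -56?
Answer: -296/5 ≈ -59.200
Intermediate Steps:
s(h) = 6*h²/5
M = -576/5 (M = (6/5)*(-2)² - 5*24 = (6/5)*4 - 120 = 24/5 - 120 = -576/5 ≈ -115.20)
M - R(z) = -576/5 - 1*(-56) = -576/5 + 56 = -296/5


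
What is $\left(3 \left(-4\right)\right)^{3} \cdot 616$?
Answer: $-1064448$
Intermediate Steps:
$\left(3 \left(-4\right)\right)^{3} \cdot 616 = \left(-12\right)^{3} \cdot 616 = \left(-1728\right) 616 = -1064448$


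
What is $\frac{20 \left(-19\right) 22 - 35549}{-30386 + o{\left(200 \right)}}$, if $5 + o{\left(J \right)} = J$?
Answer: $\frac{2311}{1589} \approx 1.4544$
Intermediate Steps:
$o{\left(J \right)} = -5 + J$
$\frac{20 \left(-19\right) 22 - 35549}{-30386 + o{\left(200 \right)}} = \frac{20 \left(-19\right) 22 - 35549}{-30386 + \left(-5 + 200\right)} = \frac{\left(-380\right) 22 - 35549}{-30386 + 195} = \frac{-8360 - 35549}{-30191} = \left(-43909\right) \left(- \frac{1}{30191}\right) = \frac{2311}{1589}$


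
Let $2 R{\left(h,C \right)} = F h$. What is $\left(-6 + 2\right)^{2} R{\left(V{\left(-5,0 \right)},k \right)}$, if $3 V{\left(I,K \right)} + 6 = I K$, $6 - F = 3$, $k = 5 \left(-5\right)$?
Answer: $-48$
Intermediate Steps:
$k = -25$
$F = 3$ ($F = 6 - 3 = 3$)
$V{\left(I,K \right)} = -2 + \frac{I K}{3}$
$R{\left(h,C \right)} = \frac{3 h}{2}$
$\left(-6 + 2\right)^{2} R{\left(V{\left(-5,0 \right)},k \right)} = \left(-6 + 2\right)^{2} \frac{3 \left(-2 + \frac{1}{3} \left(-5\right) 0\right)}{2} = \left(-4\right)^{2} \frac{3 \left(-2 + 0\right)}{2} = 16 \cdot \frac{3}{2} \left(-2\right) = 16 \left(-3\right) = -48$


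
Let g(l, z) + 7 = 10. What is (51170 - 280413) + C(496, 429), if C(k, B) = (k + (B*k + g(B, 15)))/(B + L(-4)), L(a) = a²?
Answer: -101799852/445 ≈ -2.2876e+5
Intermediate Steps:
g(l, z) = 3 (g(l, z) = -7 + 10 = 3)
C(k, B) = (3 + k + B*k)/(16 + B) (C(k, B) = (k + (B*k + 3))/(B + (-4)²) = (k + (3 + B*k))/(B + 16) = (3 + k + B*k)/(16 + B))
(51170 - 280413) + C(496, 429) = (51170 - 280413) + (3 + 496 + 429*496)/(16 + 429) = -229243 + (3 + 496 + 212784)/445 = -229243 + (1/445)*213283 = -229243 + 213283/445 = -101799852/445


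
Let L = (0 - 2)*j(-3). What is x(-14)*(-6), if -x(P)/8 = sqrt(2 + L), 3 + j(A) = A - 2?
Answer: 144*sqrt(2) ≈ 203.65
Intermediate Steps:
j(A) = -5 + A (j(A) = -3 + (A - 2) = -3 + (-2 + A) = -5 + A)
L = 16 (L = (0 - 2)*(-5 - 3) = -2*(-8) = 16)
x(P) = -24*sqrt(2) (x(P) = -8*sqrt(2 + 16) = -24*sqrt(2))
x(-14)*(-6) = -24*sqrt(2)*(-6) = 144*sqrt(2)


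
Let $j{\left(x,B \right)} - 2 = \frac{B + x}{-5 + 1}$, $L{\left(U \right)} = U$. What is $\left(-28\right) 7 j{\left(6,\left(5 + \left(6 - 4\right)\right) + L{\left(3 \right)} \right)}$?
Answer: $392$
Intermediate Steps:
$j{\left(x,B \right)} = 2 - \frac{B}{4} - \frac{x}{4}$ ($j{\left(x,B \right)} = 2 + \frac{B + x}{-5 + 1} = 2 + \frac{B + x}{-4} = 2 + \left(B + x\right) \left(- \frac{1}{4}\right) = 2 - \left(\frac{B}{4} + \frac{x}{4}\right) = 2 - \frac{B}{4} - \frac{x}{4}$)
$\left(-28\right) 7 j{\left(6,\left(5 + \left(6 - 4\right)\right) + L{\left(3 \right)} \right)} = \left(-28\right) 7 \left(2 - \frac{\left(5 + \left(6 - 4\right)\right) + 3}{4} - \frac{3}{2}\right) = - 196 \left(2 - \frac{\left(5 + \left(6 - 4\right)\right) + 3}{4} - \frac{3}{2}\right) = - 196 \left(2 - \frac{\left(5 + 2\right) + 3}{4} - \frac{3}{2}\right) = - 196 \left(2 - \frac{7 + 3}{4} - \frac{3}{2}\right) = - 196 \left(2 - \frac{5}{2} - \frac{3}{2}\right) = \left(-196\right) \left(-2\right) = 392$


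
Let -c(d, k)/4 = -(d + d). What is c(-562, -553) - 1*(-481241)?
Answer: 476745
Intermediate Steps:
c(d, k) = 8*d (c(d, k) = -(-4)*(d + d) = -(-4)*2*d = -(-8)*d = 8*d)
c(-562, -553) - 1*(-481241) = 8*(-562) - 1*(-481241) = -4496 + 481241 = 476745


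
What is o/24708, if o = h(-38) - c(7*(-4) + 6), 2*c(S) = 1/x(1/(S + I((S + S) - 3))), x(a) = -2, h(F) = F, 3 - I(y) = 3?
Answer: -151/98832 ≈ -0.0015278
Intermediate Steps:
I(y) = 0 (I(y) = 3 - 1*3 = 3 - 3 = 0)
c(S) = -¼ (c(S) = (½)/(-2) = (½)*(-½) = -¼)
o = -151/4 (o = -38 - 1*(-¼) = -38 + ¼ = -151/4 ≈ -37.750)
o/24708 = -151/4/24708 = -151/4*1/24708 = -151/98832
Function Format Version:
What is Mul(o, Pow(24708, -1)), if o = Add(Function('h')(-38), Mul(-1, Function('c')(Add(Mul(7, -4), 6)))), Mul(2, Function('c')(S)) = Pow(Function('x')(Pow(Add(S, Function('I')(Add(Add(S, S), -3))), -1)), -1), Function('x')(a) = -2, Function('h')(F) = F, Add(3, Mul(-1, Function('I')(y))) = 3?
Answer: Rational(-151, 98832) ≈ -0.0015278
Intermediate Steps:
Function('I')(y) = 0 (Function('I')(y) = Add(3, Mul(-1, 3)) = Add(3, -3) = 0)
Function('c')(S) = Rational(-1, 4) (Function('c')(S) = Mul(Rational(1, 2), Pow(-2, -1)) = Mul(Rational(1, 2), Rational(-1, 2)) = Rational(-1, 4))
o = Rational(-151, 4) (o = Add(-38, Mul(-1, Rational(-1, 4))) = Add(-38, Rational(1, 4)) = Rational(-151, 4) ≈ -37.750)
Mul(o, Pow(24708, -1)) = Mul(Rational(-151, 4), Pow(24708, -1)) = Mul(Rational(-151, 4), Rational(1, 24708)) = Rational(-151, 98832)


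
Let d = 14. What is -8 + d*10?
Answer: 132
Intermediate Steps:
-8 + d*10 = -8 + 14*10 = -8 + 140 = 132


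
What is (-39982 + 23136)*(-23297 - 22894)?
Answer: 778133586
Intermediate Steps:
(-39982 + 23136)*(-23297 - 22894) = -16846*(-46191) = 778133586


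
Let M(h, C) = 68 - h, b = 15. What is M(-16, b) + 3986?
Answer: 4070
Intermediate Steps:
M(-16, b) + 3986 = (68 - 1*(-16)) + 3986 = (68 + 16) + 3986 = 84 + 3986 = 4070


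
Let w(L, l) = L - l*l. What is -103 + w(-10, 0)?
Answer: -113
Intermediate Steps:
w(L, l) = L - l²
-103 + w(-10, 0) = -103 + (-10 - 1*0²) = -103 + (-10 - 1*0) = -103 + (-10 + 0) = -103 - 10 = -113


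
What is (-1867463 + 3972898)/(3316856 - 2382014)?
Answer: 2105435/934842 ≈ 2.2522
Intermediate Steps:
(-1867463 + 3972898)/(3316856 - 2382014) = 2105435/934842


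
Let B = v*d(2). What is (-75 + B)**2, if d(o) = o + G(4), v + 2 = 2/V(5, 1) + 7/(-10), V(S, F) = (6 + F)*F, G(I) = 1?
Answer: 33143049/4900 ≈ 6763.9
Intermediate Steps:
V(S, F) = F*(6 + F)
v = -169/70 (v = -2 + (2/((1*(6 + 1))) + 7/(-10)) = -2 + (2/((1*7)) + 7*(-1/10)) = -2 + (2/7 - 7/10) = -2 - 29/70 = -169/70 ≈ -2.4143)
d(o) = 1 + o (d(o) = o + 1 = 1 + o)
B = -507/70 (B = -169*(1 + 2)/70 = -169/70*3 = -507/70 ≈ -7.2429)
(-75 + B)**2 = (-75 - 507/70)**2 = (-5757/70)**2 = 33143049/4900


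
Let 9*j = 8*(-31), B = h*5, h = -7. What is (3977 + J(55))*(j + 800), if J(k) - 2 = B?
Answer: 27418688/9 ≈ 3.0465e+6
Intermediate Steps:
B = -35 (B = -7*5 = -35)
J(k) = -33 (J(k) = 2 - 35 = -33)
j = -248/9 (j = (8*(-31))/9 = (⅑)*(-248) = -248/9 ≈ -27.556)
(3977 + J(55))*(j + 800) = (3977 - 33)*(-248/9 + 800) = 3944*(6952/9) = 27418688/9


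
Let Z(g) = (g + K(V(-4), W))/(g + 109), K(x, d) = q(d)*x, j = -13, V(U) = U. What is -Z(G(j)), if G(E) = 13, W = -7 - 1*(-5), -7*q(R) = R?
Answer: -83/854 ≈ -0.097190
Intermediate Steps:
q(R) = -R/7
W = -2 (W = -7 + 5 = -2)
K(x, d) = -d*x/7 (K(x, d) = (-d/7)*x = -d*x/7)
Z(g) = (-8/7 + g)/(109 + g) (Z(g) = (g - ⅐*(-2)*(-4))/(g + 109) = (g - 8/7)/(109 + g) = (-8/7 + g)/(109 + g))
-Z(G(j)) = -(-8/7 + 13)/(109 + 13) = -83/(122*7) = -1*83/854 = -83/854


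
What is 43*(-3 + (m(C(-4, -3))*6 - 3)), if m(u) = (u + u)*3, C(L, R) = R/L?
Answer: 903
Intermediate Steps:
m(u) = 6*u (m(u) = (2*u)*3 = 6*u)
43*(-3 + (m(C(-4, -3))*6 - 3)) = 43*(-3 + ((6*(-3/(-4)))*6 - 3)) = 43*(-3 + ((6*(-3*(-1/4)))*6 - 3)) = 43*(-3 + ((6*(3/4))*6 - 3)) = 43*(-3 + ((9/2)*6 - 3)) = 43*(-3 + (27 - 3)) = 43*(-3 + 24) = 43*21 = 903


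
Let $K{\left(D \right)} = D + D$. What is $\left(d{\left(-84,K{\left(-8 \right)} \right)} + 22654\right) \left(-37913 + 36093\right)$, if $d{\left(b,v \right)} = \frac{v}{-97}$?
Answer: $- \frac{3999366280}{97} \approx -4.1231 \cdot 10^{7}$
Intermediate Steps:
$K{\left(D \right)} = 2 D$
$d{\left(b,v \right)} = - \frac{v}{97}$ ($d{\left(b,v \right)} = v \left(- \frac{1}{97}\right) = - \frac{v}{97}$)
$\left(d{\left(-84,K{\left(-8 \right)} \right)} + 22654\right) \left(-37913 + 36093\right) = \left(- \frac{2 \left(-8\right)}{97} + 22654\right) \left(-37913 + 36093\right) = \left(\left(- \frac{1}{97}\right) \left(-16\right) + 22654\right) \left(-1820\right) = \left(\frac{16}{97} + 22654\right) \left(-1820\right) = \frac{2197454}{97} \left(-1820\right) = - \frac{3999366280}{97}$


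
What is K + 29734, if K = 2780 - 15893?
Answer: 16621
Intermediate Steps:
K = -13113
K + 29734 = -13113 + 29734 = 16621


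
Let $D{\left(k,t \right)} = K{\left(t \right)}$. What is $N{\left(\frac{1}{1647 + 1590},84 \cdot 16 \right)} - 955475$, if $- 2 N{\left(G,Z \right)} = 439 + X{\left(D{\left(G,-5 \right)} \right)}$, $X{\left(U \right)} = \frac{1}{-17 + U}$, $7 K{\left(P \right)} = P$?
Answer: $- \frac{237012229}{248} \approx -9.5569 \cdot 10^{5}$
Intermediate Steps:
$K{\left(P \right)} = \frac{P}{7}$
$D{\left(k,t \right)} = \frac{t}{7}$
$N{\left(G,Z \right)} = - \frac{54429}{248}$ ($N{\left(G,Z \right)} = - \frac{439 + \frac{1}{-17 + \frac{1}{7} \left(-5\right)}}{2} = - \frac{439 + \frac{1}{-17 - \frac{5}{7}}}{2} = - \frac{439 + \frac{1}{- \frac{124}{7}}}{2} = - \frac{439 - \frac{7}{124}}{2} = \left(- \frac{1}{2}\right) \frac{54429}{124} = - \frac{54429}{248}$)
$N{\left(\frac{1}{1647 + 1590},84 \cdot 16 \right)} - 955475 = - \frac{54429}{248} - 955475 = - \frac{237012229}{248}$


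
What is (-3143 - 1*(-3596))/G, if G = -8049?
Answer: -151/2683 ≈ -0.056280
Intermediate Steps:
(-3143 - 1*(-3596))/G = (-3143 - 1*(-3596))/(-8049) = (-3143 + 3596)*(-1/8049) = 453*(-1/8049) = -151/2683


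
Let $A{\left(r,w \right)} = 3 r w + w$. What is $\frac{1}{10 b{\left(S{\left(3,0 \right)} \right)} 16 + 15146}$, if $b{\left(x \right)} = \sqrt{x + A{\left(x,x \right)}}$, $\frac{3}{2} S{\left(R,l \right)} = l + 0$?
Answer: $\frac{1}{15146} \approx 6.6024 \cdot 10^{-5}$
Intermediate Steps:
$S{\left(R,l \right)} = \frac{2 l}{3}$ ($S{\left(R,l \right)} = \frac{2 \left(l + 0\right)}{3} = \frac{2 l}{3}$)
$A{\left(r,w \right)} = w + 3 r w$ ($A{\left(r,w \right)} = 3 r w + w = w + 3 r w$)
$b{\left(x \right)} = \sqrt{x + x \left(1 + 3 x\right)}$
$\frac{1}{10 b{\left(S{\left(3,0 \right)} \right)} 16 + 15146} = \frac{1}{10 \sqrt{\frac{2}{3} \cdot 0 \left(2 + 3 \cdot \frac{2}{3} \cdot 0\right)} 16 + 15146} = \frac{1}{10 \sqrt{0 \left(2 + 3 \cdot 0\right)} 16 + 15146} = \frac{1}{10 \sqrt{0 \left(2 + 0\right)} 16 + 15146} = \frac{1}{10 \sqrt{0 \cdot 2} \cdot 16 + 15146} = \frac{1}{10 \sqrt{0} \cdot 16 + 15146} = \frac{1}{10 \cdot 0 \cdot 16 + 15146} = \frac{1}{0 \cdot 16 + 15146} = \frac{1}{0 + 15146} = \frac{1}{15146}$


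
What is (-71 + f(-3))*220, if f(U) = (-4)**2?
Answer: -12100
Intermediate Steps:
f(U) = 16
(-71 + f(-3))*220 = (-71 + 16)*220 = -55*220 = -12100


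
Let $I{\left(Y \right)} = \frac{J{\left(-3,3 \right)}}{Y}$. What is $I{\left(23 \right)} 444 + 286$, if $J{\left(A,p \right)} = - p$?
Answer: $\frac{5246}{23} \approx 228.09$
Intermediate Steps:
$I{\left(Y \right)} = - \frac{3}{Y}$ ($I{\left(Y \right)} = \frac{\left(-1\right) 3}{Y} = - \frac{3}{Y}$)
$I{\left(23 \right)} 444 + 286 = - \frac{3}{23} \cdot 444 + 286 = \left(-3\right) \frac{1}{23} \cdot 444 + 286 = \left(- \frac{3}{23}\right) 444 + 286 = - \frac{1332}{23} + 286 = \frac{5246}{23}$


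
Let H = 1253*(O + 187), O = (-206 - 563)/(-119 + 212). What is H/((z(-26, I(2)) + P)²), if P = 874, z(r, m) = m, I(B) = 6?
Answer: 10413683/36009600 ≈ 0.28919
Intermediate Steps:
O = -769/93 ≈ -8.2688
H = 20827366/93 (H = 1253*(-769/93 + 187) = 1253*(16622/93) = 20827366/93 ≈ 2.2395e+5)
H/((z(-26, I(2)) + P)²) = 20827366/(93*((6 + 874)²)) = 20827366/(93*(880²)) = (20827366/93)/774400 = (20827366/93)*(1/774400) = 10413683/36009600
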